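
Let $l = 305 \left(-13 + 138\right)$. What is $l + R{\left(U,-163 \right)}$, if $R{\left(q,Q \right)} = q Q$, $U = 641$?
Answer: $-66358$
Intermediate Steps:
$l = 38125$ ($l = 305 \cdot 125 = 38125$)
$R{\left(q,Q \right)} = Q q$
$l + R{\left(U,-163 \right)} = 38125 - 104483 = -66358$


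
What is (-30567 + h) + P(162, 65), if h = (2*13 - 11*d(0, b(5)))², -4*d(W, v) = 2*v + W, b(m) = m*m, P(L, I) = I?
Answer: -15079/4 ≈ -3769.8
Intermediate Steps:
b(m) = m²
d(W, v) = -v/2 - W/4 (d(W, v) = -(2*v + W)/4 = -(W + 2*v)/4 = -v/2 - W/4)
h = 106929/4 (h = (2*13 - 11*(-½*5² - ¼*0))² = (26 - 11*(-½*25 + 0))² = (26 - 11*(-25/2 + 0))² = (26 - 11*(-25/2))² = (26 + 275/2)² = (327/2)² = 106929/4 ≈ 26732.)
(-30567 + h) + P(162, 65) = (-30567 + 106929/4) + 65 = -15339/4 + 65 = -15079/4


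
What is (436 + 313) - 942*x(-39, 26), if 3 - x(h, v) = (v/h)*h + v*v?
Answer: 659207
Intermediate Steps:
x(h, v) = 3 - v - v² (x(h, v) = 3 - ((v/h)*h + v*v) = 3 - ((v/h)*h + v²) = 3 - (v + v²) = 3 + (-v - v²) = 3 - v - v²)
(436 + 313) - 942*x(-39, 26) = (436 + 313) - 942*(3 - 1*26 - 1*26²) = 749 - 942*(3 - 26 - 1*676) = 749 - 942*(3 - 26 - 676) = 749 - 942*(-699) = 749 + 658458 = 659207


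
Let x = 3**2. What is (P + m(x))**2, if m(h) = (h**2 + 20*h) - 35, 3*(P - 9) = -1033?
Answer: 107584/9 ≈ 11954.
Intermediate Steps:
P = -1006/3 (P = 9 + (1/3)*(-1033) = 9 - 1033/3 = -1006/3 ≈ -335.33)
x = 9
m(h) = -35 + h**2 + 20*h
(P + m(x))**2 = (-1006/3 + (-35 + 9**2 + 20*9))**2 = (-1006/3 + (-35 + 81 + 180))**2 = (-1006/3 + 226)**2 = (-328/3)**2 = 107584/9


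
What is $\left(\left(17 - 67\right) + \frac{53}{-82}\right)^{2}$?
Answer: $\frac{17247409}{6724} \approx 2565.1$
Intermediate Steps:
$\left(\left(17 - 67\right) + \frac{53}{-82}\right)^{2} = \left(\left(17 - 67\right) + 53 \left(- \frac{1}{82}\right)\right)^{2} = \left(-50 - \frac{53}{82}\right)^{2} = \left(- \frac{4153}{82}\right)^{2} = \frac{17247409}{6724}$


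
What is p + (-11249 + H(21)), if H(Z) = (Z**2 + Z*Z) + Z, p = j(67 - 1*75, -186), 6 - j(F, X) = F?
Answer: -10332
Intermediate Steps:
j(F, X) = 6 - F
p = 14 (p = 6 - (67 - 1*75) = 6 - (67 - 75) = 6 - 1*(-8) = 6 + 8 = 14)
H(Z) = Z + 2*Z**2 (H(Z) = (Z**2 + Z**2) + Z = 2*Z**2 + Z = Z + 2*Z**2)
p + (-11249 + H(21)) = 14 + (-11249 + 21*(1 + 2*21)) = 14 + (-11249 + 21*(1 + 42)) = 14 + (-11249 + 21*43) = 14 + (-11249 + 903) = 14 - 10346 = -10332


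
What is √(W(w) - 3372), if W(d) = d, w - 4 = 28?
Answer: 2*I*√835 ≈ 57.793*I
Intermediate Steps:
w = 32 (w = 4 + 28 = 32)
√(W(w) - 3372) = √(32 - 3372) = √(-3340) = 2*I*√835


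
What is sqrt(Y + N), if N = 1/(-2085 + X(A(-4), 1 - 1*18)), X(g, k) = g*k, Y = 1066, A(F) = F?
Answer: sqrt(4336794057)/2017 ≈ 32.650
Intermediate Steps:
N = -1/2017 (N = 1/(-2085 - 4*(1 - 1*18)) = 1/(-2085 - 4*(1 - 18)) = 1/(-2085 - 4*(-17)) = 1/(-2085 + 68) = 1/(-2017) = -1/2017 ≈ -0.00049579)
sqrt(Y + N) = sqrt(1066 - 1/2017) = sqrt(2150121/2017) = sqrt(4336794057)/2017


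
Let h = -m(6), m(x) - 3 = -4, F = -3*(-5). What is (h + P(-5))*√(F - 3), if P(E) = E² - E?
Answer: 62*√3 ≈ 107.39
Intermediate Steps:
F = 15
m(x) = -1 (m(x) = 3 - 4 = -1)
h = 1 (h = -1*(-1) = 1)
(h + P(-5))*√(F - 3) = (1 - 5*(-1 - 5))*√(15 - 3) = (1 - 5*(-6))*√12 = (1 + 30)*(2*√3) = 31*(2*√3) = 62*√3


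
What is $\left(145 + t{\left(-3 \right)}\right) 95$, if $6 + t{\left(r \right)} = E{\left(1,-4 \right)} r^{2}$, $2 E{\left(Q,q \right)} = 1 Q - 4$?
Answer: $\frac{23845}{2} \approx 11923.0$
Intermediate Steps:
$E{\left(Q,q \right)} = -2 + \frac{Q}{2}$ ($E{\left(Q,q \right)} = \frac{1 Q - 4}{2} = \frac{Q - 4}{2} = \frac{-4 + Q}{2} = -2 + \frac{Q}{2}$)
$t{\left(r \right)} = -6 - \frac{3 r^{2}}{2}$ ($t{\left(r \right)} = -6 + \left(-2 + \frac{1}{2} \cdot 1\right) r^{2} = -6 + \left(-2 + \frac{1}{2}\right) r^{2} = -6 - \frac{3 r^{2}}{2}$)
$\left(145 + t{\left(-3 \right)}\right) 95 = \left(145 - \left(6 + \frac{3 \left(-3\right)^{2}}{2}\right)\right) 95 = \left(145 - \frac{39}{2}\right) 95 = \frac{251}{2} \cdot 95 = \frac{23845}{2}$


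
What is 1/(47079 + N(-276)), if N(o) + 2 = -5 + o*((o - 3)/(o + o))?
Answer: 2/93865 ≈ 2.1307e-5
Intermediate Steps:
N(o) = -17/2 + o/2 (N(o) = -2 + (-5 + o*((o - 3)/(o + o))) = -2 + (-5 + o*((-3 + o)/((2*o)))) = -2 + (-5 + o*((-3 + o)*(1/(2*o)))) = -2 + (-5 + o*((-3 + o)/(2*o))) = -2 + (-5 + (-3/2 + o/2)) = -2 + (-13/2 + o/2) = -17/2 + o/2)
1/(47079 + N(-276)) = 1/(47079 + (-17/2 + (½)*(-276))) = 1/(47079 + (-17/2 - 138)) = 1/(47079 - 293/2) = 1/(93865/2) = 2/93865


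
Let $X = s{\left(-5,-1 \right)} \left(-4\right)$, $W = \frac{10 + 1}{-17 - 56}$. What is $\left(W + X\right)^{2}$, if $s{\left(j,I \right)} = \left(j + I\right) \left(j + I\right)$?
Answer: $\frac{110733529}{5329} \approx 20779.0$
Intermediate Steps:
$s{\left(j,I \right)} = \left(I + j\right)^{2}$ ($s{\left(j,I \right)} = \left(I + j\right) \left(I + j\right) = \left(I + j\right)^{2}$)
$W = - \frac{11}{73}$ ($W = \frac{11}{-73} = 11 \left(- \frac{1}{73}\right) = - \frac{11}{73} \approx -0.15068$)
$X = -144$ ($X = \left(-1 - 5\right)^{2} \left(-4\right) = \left(-6\right)^{2} \left(-4\right) = 36 \left(-4\right) = -144$)
$\left(W + X\right)^{2} = \left(- \frac{11}{73} - 144\right)^{2} = \left(- \frac{10523}{73}\right)^{2} = \frac{110733529}{5329}$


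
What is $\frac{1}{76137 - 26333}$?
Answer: $\frac{1}{49804} \approx 2.0079 \cdot 10^{-5}$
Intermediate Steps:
$\frac{1}{76137 - 26333} = \frac{1}{49804}$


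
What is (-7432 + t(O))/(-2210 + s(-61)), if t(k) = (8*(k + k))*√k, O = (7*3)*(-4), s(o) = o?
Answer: 7432/2271 + 896*I*√21/757 ≈ 3.2726 + 5.424*I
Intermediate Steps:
O = -84 (O = 21*(-4) = -84)
t(k) = 16*k^(3/2) (t(k) = (8*(2*k))*√k = (16*k)*√k = 16*k^(3/2))
(-7432 + t(O))/(-2210 + s(-61)) = (-7432 + 16*(-84)^(3/2))/(-2210 - 61) = (-7432 + 16*(-168*I*√21))/(-2271) = (-7432 - 2688*I*√21)*(-1/2271) = 7432/2271 + 896*I*√21/757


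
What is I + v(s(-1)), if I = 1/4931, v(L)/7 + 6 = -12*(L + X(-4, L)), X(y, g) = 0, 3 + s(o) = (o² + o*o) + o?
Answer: 621307/4931 ≈ 126.00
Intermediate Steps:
s(o) = -3 + o + 2*o² (s(o) = -3 + ((o² + o*o) + o) = -3 + ((o² + o²) + o) = -3 + (2*o² + o) = -3 + (o + 2*o²) = -3 + o + 2*o²)
v(L) = -42 - 84*L (v(L) = -42 + 7*(-12*(L + 0)) = -42 + 7*(-12*L) = -42 - 84*L)
I = 1/4931 ≈ 0.00020280
I + v(s(-1)) = 1/4931 + (-42 - 84*(-3 - 1 + 2*(-1)²)) = 1/4931 + (-42 - 84*(-3 - 1 + 2*1)) = 1/4931 + (-42 - 84*(-3 - 1 + 2)) = 1/4931 + (-42 - 84*(-2)) = 1/4931 + (-42 + 168) = 1/4931 + 126 = 621307/4931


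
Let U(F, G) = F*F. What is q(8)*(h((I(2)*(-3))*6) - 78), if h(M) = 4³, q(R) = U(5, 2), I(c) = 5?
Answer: -350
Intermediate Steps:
U(F, G) = F²
q(R) = 25 (q(R) = 5² = 25)
h(M) = 64
q(8)*(h((I(2)*(-3))*6) - 78) = 25*(64 - 78) = 25*(-14) = -350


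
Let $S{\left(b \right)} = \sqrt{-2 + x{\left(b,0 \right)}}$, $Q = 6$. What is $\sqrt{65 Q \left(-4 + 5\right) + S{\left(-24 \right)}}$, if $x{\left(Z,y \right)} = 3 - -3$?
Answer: $14 \sqrt{2} \approx 19.799$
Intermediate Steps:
$x{\left(Z,y \right)} = 6$ ($x{\left(Z,y \right)} = 3 + 3 = 6$)
$S{\left(b \right)} = 2$ ($S{\left(b \right)} = \sqrt{-2 + 6} = \sqrt{4} = 2$)
$\sqrt{65 Q \left(-4 + 5\right) + S{\left(-24 \right)}} = \sqrt{65 \cdot 6 \left(-4 + 5\right) + 2} = \sqrt{65 \cdot 6 \cdot 1 + 2} = \sqrt{65 \cdot 6 + 2} = \sqrt{390 + 2} = \sqrt{392} = 14 \sqrt{2}$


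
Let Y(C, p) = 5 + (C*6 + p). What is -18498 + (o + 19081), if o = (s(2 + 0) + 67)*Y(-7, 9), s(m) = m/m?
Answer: -1321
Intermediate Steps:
Y(C, p) = 5 + p + 6*C (Y(C, p) = 5 + (6*C + p) = 5 + (p + 6*C) = 5 + p + 6*C)
s(m) = 1
o = -1904 (o = (1 + 67)*(5 + 9 + 6*(-7)) = 68*(5 + 9 - 42) = 68*(-28) = -1904)
-18498 + (o + 19081) = -18498 + (-1904 + 19081) = -18498 + 17177 = -1321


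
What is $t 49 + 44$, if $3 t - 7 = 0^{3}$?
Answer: $\frac{475}{3} \approx 158.33$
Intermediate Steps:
$t = \frac{7}{3}$ ($t = \frac{7}{3} + \frac{0^{3}}{3} = \frac{7}{3} + \frac{1}{3} \cdot 0 = \frac{7}{3} + 0 = \frac{7}{3} \approx 2.3333$)
$t 49 + 44 = \frac{7}{3} \cdot 49 + 44 = \frac{343}{3} + 44 = \frac{475}{3}$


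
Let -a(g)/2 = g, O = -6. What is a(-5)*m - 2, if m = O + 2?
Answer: -42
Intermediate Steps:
a(g) = -2*g
m = -4 (m = -6 + 2 = -4)
a(-5)*m - 2 = -2*(-5)*(-4) - 2 = 10*(-4) - 2 = -40 - 2 = -42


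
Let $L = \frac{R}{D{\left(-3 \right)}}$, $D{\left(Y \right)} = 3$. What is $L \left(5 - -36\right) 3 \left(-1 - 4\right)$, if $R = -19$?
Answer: $3895$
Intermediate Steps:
$L = - \frac{19}{3} \approx -6.3333$
$L \left(5 - -36\right) 3 \left(-1 - 4\right) = - \frac{19 \left(5 - -36\right)}{3} \cdot 3 \left(-1 - 4\right) = - \frac{19 \left(5 + 36\right)}{3} \cdot 3 \left(-5\right) = \left(- \frac{19}{3}\right) 41 \left(-15\right) = \left(- \frac{779}{3}\right) \left(-15\right) = 3895$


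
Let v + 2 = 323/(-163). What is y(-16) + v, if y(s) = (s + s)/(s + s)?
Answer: -486/163 ≈ -2.9816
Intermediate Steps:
y(s) = 1 (y(s) = (2*s)/((2*s)) = (2*s)*(1/(2*s)) = 1)
v = -649/163 (v = -2 + 323/(-163) = -2 + 323*(-1/163) = -2 - 323/163 = -649/163 ≈ -3.9816)
y(-16) + v = 1 - 649/163 = -486/163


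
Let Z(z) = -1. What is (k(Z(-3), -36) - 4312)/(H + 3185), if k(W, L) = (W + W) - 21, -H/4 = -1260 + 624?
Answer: -255/337 ≈ -0.75668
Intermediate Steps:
H = 2544 (H = -4*(-1260 + 624) = -4*(-636) = 2544)
k(W, L) = -21 + 2*W (k(W, L) = 2*W - 21 = -21 + 2*W)
(k(Z(-3), -36) - 4312)/(H + 3185) = ((-21 + 2*(-1)) - 4312)/(2544 + 3185) = ((-21 - 2) - 4312)/5729 = (-23 - 4312)*(1/5729) = -4335*1/5729 = -255/337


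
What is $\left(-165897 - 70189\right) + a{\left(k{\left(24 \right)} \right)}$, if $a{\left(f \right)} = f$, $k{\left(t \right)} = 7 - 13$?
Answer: $-236092$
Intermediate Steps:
$k{\left(t \right)} = -6$ ($k{\left(t \right)} = 7 - 13 = -6$)
$\left(-165897 - 70189\right) + a{\left(k{\left(24 \right)} \right)} = \left(-165897 - 70189\right) - 6 = -236086 - 6 = -236092$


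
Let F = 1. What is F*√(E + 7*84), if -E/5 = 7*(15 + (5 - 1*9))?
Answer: √203 ≈ 14.248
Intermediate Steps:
E = -385 (E = -35*(15 + (5 - 1*9)) = -35*(15 + (5 - 9)) = -35*(15 - 4) = -35*11 = -5*77 = -385)
F*√(E + 7*84) = 1*√(-385 + 7*84) = 1*√(-385 + 588) = 1*√203 = √203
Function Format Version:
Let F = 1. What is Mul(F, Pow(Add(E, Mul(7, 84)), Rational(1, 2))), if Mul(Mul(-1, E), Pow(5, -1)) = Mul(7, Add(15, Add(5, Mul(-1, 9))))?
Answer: Pow(203, Rational(1, 2)) ≈ 14.248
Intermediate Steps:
E = -385 (E = Mul(-5, Mul(7, Add(15, Add(5, Mul(-1, 9))))) = Mul(-5, Mul(7, Add(15, Add(5, -9)))) = Mul(-5, Mul(7, Add(15, -4))) = Mul(-5, Mul(7, 11)) = Mul(-5, 77) = -385)
Mul(F, Pow(Add(E, Mul(7, 84)), Rational(1, 2))) = Mul(1, Pow(Add(-385, Mul(7, 84)), Rational(1, 2))) = Mul(1, Pow(Add(-385, 588), Rational(1, 2))) = Mul(1, Pow(203, Rational(1, 2))) = Pow(203, Rational(1, 2))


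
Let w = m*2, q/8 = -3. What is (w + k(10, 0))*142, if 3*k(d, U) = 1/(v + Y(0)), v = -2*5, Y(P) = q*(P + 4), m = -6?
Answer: -271007/159 ≈ -1704.4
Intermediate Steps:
q = -24 (q = 8*(-3) = -24)
Y(P) = -96 - 24*P (Y(P) = -24*(P + 4) = -24*(4 + P) = -96 - 24*P)
w = -12 (w = -6*2 = -12)
v = -10
k(d, U) = -1/318 (k(d, U) = 1/(3*(-10 + (-96 - 24*0))) = 1/(3*(-10 + (-96 + 0))) = 1/(3*(-10 - 96)) = (⅓)/(-106) = (⅓)*(-1/106) = -1/318)
(w + k(10, 0))*142 = (-12 - 1/318)*142 = -3817/318*142 = -271007/159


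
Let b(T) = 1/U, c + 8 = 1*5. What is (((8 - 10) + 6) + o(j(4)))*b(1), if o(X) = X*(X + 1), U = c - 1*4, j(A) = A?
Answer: -24/7 ≈ -3.4286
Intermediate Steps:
c = -3 (c = -8 + 1*5 = -8 + 5 = -3)
U = -7 (U = -3 - 1*4 = -3 - 4 = -7)
o(X) = X*(1 + X)
b(T) = -⅐ (b(T) = 1/(-7) = -⅐)
(((8 - 10) + 6) + o(j(4)))*b(1) = (((8 - 10) + 6) + 4*(1 + 4))*(-⅐) = ((-2 + 6) + 4*5)*(-⅐) = (4 + 20)*(-⅐) = 24*(-⅐) = -24/7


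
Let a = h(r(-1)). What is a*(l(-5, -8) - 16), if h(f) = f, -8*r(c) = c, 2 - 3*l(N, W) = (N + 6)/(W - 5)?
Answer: -199/104 ≈ -1.9135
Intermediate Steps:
l(N, W) = ⅔ - (6 + N)/(3*(-5 + W)) (l(N, W) = ⅔ - (N + 6)/(3*(W - 5)) = ⅔ - (6 + N)/(3*(-5 + W)))
r(c) = -c/8
a = ⅛ (a = -⅛*(-1) = ⅛ ≈ 0.12500)
a*(l(-5, -8) - 16) = ((-16 - 1*(-5) + 2*(-8))/(3*(-5 - 8)) - 16)/8 = ((⅓)*(-16 + 5 - 16)/(-13) - 16)/8 = ((⅓)*(-1/13)*(-27) - 16)/8 = (9/13 - 16)/8 = (⅛)*(-199/13) = -199/104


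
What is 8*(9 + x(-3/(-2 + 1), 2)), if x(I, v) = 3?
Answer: 96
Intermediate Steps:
8*(9 + x(-3/(-2 + 1), 2)) = 8*(9 + 3) = 8*12 = 96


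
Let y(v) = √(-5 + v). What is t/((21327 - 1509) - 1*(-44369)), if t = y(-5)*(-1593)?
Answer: -1593*I*√10/64187 ≈ -0.078482*I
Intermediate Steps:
t = -1593*I*√10 (t = √(-5 - 5)*(-1593) = √(-10)*(-1593) = (I*√10)*(-1593) = -1593*I*√10 ≈ -5037.5*I)
t/((21327 - 1509) - 1*(-44369)) = (-1593*I*√10)/((21327 - 1509) - 1*(-44369)) = (-1593*I*√10)/(19818 + 44369) = -1593*I*√10/64187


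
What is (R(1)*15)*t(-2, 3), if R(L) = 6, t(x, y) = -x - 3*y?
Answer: -630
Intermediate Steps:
(R(1)*15)*t(-2, 3) = (6*15)*(-1*(-2) - 3*3) = 90*(2 - 9) = 90*(-7) = -630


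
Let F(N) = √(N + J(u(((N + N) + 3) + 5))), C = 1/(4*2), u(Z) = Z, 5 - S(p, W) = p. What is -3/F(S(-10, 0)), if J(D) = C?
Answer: -6*√2/11 ≈ -0.77139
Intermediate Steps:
S(p, W) = 5 - p
C = ⅛ (C = 1/8 = ⅛ ≈ 0.12500)
J(D) = ⅛
F(N) = √(⅛ + N) (F(N) = √(N + ⅛) = √(⅛ + N))
-3/F(S(-10, 0)) = -3*4/√(2 + 16*(5 - 1*(-10))) = -3*4/√(2 + 16*(5 + 10)) = -3*4/√(2 + 16*15) = -3*4/√(2 + 240) = -3*2*√2/11 = -6*√2/11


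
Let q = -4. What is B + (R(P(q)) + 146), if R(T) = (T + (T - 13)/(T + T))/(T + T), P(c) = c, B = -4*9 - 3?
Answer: 6863/64 ≈ 107.23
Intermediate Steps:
B = -39 (B = -36 - 3 = -39)
R(T) = (T + (-13 + T)/(2*T))/(2*T) (R(T) = (T + (-13 + T)/((2*T)))/((2*T)) = (T + (-13 + T)*(1/(2*T)))*(1/(2*T)) = (T + (-13 + T)/(2*T))*(1/(2*T)) = (T + (-13 + T)/(2*T))/(2*T))
B + (R(P(q)) + 146) = -39 + ((1/4)*(-13 - 4 + 2*(-4)**2)/(-4)**2 + 146) = -39 + ((1/4)*(1/16)*(-13 - 4 + 2*16) + 146) = -39 + ((1/4)*(1/16)*(-13 - 4 + 32) + 146) = -39 + ((1/4)*(1/16)*15 + 146) = -39 + (15/64 + 146) = -39 + 9359/64 = 6863/64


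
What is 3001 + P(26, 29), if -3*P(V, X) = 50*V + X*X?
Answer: 6862/3 ≈ 2287.3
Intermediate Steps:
P(V, X) = -50*V/3 - X**2/3 (P(V, X) = -(50*V + X*X)/3 = -(50*V + X**2)/3 = -(X**2 + 50*V)/3 = -50*V/3 - X**2/3)
3001 + P(26, 29) = 3001 + (-50/3*26 - 1/3*29**2) = 3001 + (-1300/3 - 1/3*841) = 3001 + (-1300/3 - 841/3) = 3001 - 2141/3 = 6862/3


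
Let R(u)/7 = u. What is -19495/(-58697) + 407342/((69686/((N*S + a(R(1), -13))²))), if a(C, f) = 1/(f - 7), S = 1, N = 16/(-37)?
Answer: 1895602201347463/1119940333079600 ≈ 1.6926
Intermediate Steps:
N = -16/37 (N = 16*(-1/37) = -16/37 ≈ -0.43243)
R(u) = 7*u
a(C, f) = 1/(-7 + f)
-19495/(-58697) + 407342/((69686/((N*S + a(R(1), -13))²))) = -19495/(-58697) + 407342/((69686/((-16/37*1 + 1/(-7 - 13))²))) = -19495*(-1/58697) + 407342/((69686/((-16/37 + 1/(-20))²))) = 19495/58697 + 407342/((69686/((-16/37 - 1/20)²))) = 19495/58697 + 407342/((69686/((-357/740)²))) = 19495/58697 + 407342/((69686/(127449/547600))) = 19495/58697 + 407342/((69686*(547600/127449))) = 19495/58697 + 407342/(38160053600/127449) = 19495/58697 + 407342*(127449/38160053600) = 19495/58697 + 25957665279/19080026800 = 1895602201347463/1119940333079600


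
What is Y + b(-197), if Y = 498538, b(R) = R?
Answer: 498341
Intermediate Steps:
Y + b(-197) = 498538 - 197 = 498341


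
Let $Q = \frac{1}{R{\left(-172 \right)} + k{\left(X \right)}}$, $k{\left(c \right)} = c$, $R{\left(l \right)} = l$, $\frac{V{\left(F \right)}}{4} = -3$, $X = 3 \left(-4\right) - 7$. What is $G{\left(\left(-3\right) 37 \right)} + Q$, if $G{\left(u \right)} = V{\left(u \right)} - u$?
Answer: $\frac{18908}{191} \approx 98.995$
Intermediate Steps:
$X = -19$ ($X = -12 - 7 = -19$)
$V{\left(F \right)} = -12$ ($V{\left(F \right)} = 4 \left(-3\right) = -12$)
$G{\left(u \right)} = -12 - u$
$Q = - \frac{1}{191}$ ($Q = \frac{1}{-172 - 19} = \frac{1}{-191} = - \frac{1}{191} \approx -0.0052356$)
$G{\left(\left(-3\right) 37 \right)} + Q = \left(-12 - \left(-3\right) 37\right) - \frac{1}{191} = \left(-12 - -111\right) - \frac{1}{191} = \left(-12 + 111\right) - \frac{1}{191} = 99 - \frac{1}{191} = \frac{18908}{191}$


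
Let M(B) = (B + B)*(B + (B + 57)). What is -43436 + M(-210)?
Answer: 109024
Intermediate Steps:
M(B) = 2*B*(57 + 2*B) (M(B) = (2*B)*(B + (57 + B)) = (2*B)*(57 + 2*B) = 2*B*(57 + 2*B))
-43436 + M(-210) = -43436 + 2*(-210)*(57 + 2*(-210)) = -43436 + 2*(-210)*(57 - 420) = -43436 + 2*(-210)*(-363) = -43436 + 152460 = 109024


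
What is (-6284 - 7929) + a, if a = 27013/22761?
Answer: -323475080/22761 ≈ -14212.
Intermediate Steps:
a = 27013/22761 (a = 27013*(1/22761) = 27013/22761 ≈ 1.1868)
(-6284 - 7929) + a = (-6284 - 7929) + 27013/22761 = -14213 + 27013/22761 = -323475080/22761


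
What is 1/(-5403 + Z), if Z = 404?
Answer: -1/4999 ≈ -0.00020004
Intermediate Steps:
1/(-5403 + Z) = 1/(-5403 + 404) = 1/(-4999) = -1/4999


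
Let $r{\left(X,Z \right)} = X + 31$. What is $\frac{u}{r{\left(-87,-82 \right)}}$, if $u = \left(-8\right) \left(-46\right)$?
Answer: $- \frac{46}{7} \approx -6.5714$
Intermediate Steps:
$r{\left(X,Z \right)} = 31 + X$
$u = 368$
$\frac{u}{r{\left(-87,-82 \right)}} = \frac{368}{31 - 87} = \frac{368}{-56} = 368 \left(- \frac{1}{56}\right) = - \frac{46}{7}$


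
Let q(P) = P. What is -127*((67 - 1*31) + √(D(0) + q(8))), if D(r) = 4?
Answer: -4572 - 254*√3 ≈ -5011.9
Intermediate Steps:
-127*((67 - 1*31) + √(D(0) + q(8))) = -127*((67 - 1*31) + √(4 + 8)) = -127*((67 - 31) + √12) = -127*(36 + 2*√3) = -4572 - 254*√3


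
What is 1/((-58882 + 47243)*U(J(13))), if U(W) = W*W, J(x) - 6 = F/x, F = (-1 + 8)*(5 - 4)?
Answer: -169/84091775 ≈ -2.0097e-6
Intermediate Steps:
F = 7 (F = 7*1 = 7)
J(x) = 6 + 7/x
U(W) = W²
1/((-58882 + 47243)*U(J(13))) = 1/((-58882 + 47243)*((6 + 7/13)²)) = 1/((-11639)*((6 + 7*(1/13))²)) = -1/(11639*(6 + 7/13)²) = -1/(11639*((85/13)²)) = -1/(11639*7225/169) = -1/11639*169/7225 = -169/84091775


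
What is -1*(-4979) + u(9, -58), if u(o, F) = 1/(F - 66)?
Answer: 617395/124 ≈ 4979.0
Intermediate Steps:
u(o, F) = 1/(-66 + F)
-1*(-4979) + u(9, -58) = -1*(-4979) + 1/(-66 - 58) = 4979 + 1/(-124) = 4979 - 1/124 = 617395/124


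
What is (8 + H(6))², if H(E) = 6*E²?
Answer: 50176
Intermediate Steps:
(8 + H(6))² = (8 + 6*6²)² = (8 + 6*36)² = (8 + 216)² = 224² = 50176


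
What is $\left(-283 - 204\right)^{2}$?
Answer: $237169$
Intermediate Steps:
$\left(-283 - 204\right)^{2} = \left(-487\right)^{2} = 237169$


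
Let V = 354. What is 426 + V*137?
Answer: 48924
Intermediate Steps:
426 + V*137 = 426 + 354*137 = 426 + 48498 = 48924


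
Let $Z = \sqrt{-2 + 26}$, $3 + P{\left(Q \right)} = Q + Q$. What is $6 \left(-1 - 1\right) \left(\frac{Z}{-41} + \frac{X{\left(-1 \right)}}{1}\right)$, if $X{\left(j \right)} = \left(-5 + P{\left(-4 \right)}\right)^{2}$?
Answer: $-3072 + \frac{24 \sqrt{6}}{41} \approx -3070.6$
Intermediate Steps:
$P{\left(Q \right)} = -3 + 2 Q$ ($P{\left(Q \right)} = -3 + \left(Q + Q\right) = -3 + 2 Q$)
$X{\left(j \right)} = 256$ ($X{\left(j \right)} = \left(-5 + \left(-3 + 2 \left(-4\right)\right)\right)^{2} = \left(-5 - 11\right)^{2} = \left(-16\right)^{2} = 256$)
$Z = 2 \sqrt{6}$ ($Z = \sqrt{24} = 2 \sqrt{6} \approx 4.899$)
$6 \left(-1 - 1\right) \left(\frac{Z}{-41} + \frac{X{\left(-1 \right)}}{1}\right) = 6 \left(-1 - 1\right) \left(\frac{2 \sqrt{6}}{-41} + \frac{256}{1}\right) = 6 \left(-2\right) \left(2 \sqrt{6} \left(- \frac{1}{41}\right) + 256 \cdot 1\right) = - 12 \left(- \frac{2 \sqrt{6}}{41} + 256\right) = - 12 \left(256 - \frac{2 \sqrt{6}}{41}\right) = -3072 + \frac{24 \sqrt{6}}{41}$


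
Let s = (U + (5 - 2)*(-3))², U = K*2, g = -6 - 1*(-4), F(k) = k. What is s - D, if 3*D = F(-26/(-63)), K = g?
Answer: 31915/189 ≈ 168.86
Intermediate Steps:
g = -2 (g = -6 + 4 = -2)
K = -2
U = -4 (U = -2*2 = -4)
D = 26/189 (D = (-26/(-63))/3 = (-26*(-1/63))/3 = (⅓)*(26/63) = 26/189 ≈ 0.13757)
s = 169 (s = (-4 + (5 - 2)*(-3))² = (-4 + 3*(-3))² = (-4 - 9)² = (-13)² = 169)
s - D = 169 - 1*26/189 = 169 - 26/189 = 31915/189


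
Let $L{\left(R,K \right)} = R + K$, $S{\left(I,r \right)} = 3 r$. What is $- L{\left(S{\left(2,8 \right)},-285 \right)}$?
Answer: $261$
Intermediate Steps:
$L{\left(R,K \right)} = K + R$
$- L{\left(S{\left(2,8 \right)},-285 \right)} = - (-285 + 3 \cdot 8) = - (-285 + 24) = \left(-1\right) \left(-261\right) = 261$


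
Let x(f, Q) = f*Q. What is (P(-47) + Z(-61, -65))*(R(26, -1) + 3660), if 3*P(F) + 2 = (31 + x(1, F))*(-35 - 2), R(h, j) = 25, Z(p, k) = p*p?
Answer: 43309805/3 ≈ 1.4437e+7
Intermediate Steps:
Z(p, k) = p**2
x(f, Q) = Q*f
P(F) = -383 - 37*F/3 (P(F) = -2/3 + ((31 + F*1)*(-35 - 2))/3 = -2/3 + ((31 + F)*(-37))/3 = -2/3 + (-1147 - 37*F)/3 = -2/3 + (-1147/3 - 37*F/3) = -383 - 37*F/3)
(P(-47) + Z(-61, -65))*(R(26, -1) + 3660) = ((-383 - 37/3*(-47)) + (-61)**2)*(25 + 3660) = ((-383 + 1739/3) + 3721)*3685 = (590/3 + 3721)*3685 = (11753/3)*3685 = 43309805/3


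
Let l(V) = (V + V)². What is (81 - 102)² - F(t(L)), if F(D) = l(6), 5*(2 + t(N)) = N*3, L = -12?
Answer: 297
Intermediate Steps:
l(V) = 4*V² (l(V) = (2*V)² = 4*V²)
t(N) = -2 + 3*N/5 (t(N) = -2 + (N*3)/5 = -2 + (3*N)/5 = -2 + 3*N/5)
F(D) = 144 (F(D) = 4*6² = 4*36 = 144)
(81 - 102)² - F(t(L)) = (81 - 102)² - 1*144 = (-21)² - 144 = 441 - 144 = 297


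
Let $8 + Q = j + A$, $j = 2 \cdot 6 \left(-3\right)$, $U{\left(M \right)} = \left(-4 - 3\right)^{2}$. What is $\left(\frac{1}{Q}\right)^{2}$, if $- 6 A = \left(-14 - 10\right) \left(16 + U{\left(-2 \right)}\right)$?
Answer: $\frac{1}{46656} \approx 2.1433 \cdot 10^{-5}$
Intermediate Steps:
$U{\left(M \right)} = 49$ ($U{\left(M \right)} = \left(-7\right)^{2} = 49$)
$j = -36$ ($j = 12 \left(-3\right) = -36$)
$A = 260$ ($A = - \frac{\left(-14 - 10\right) \left(16 + 49\right)}{6} = - \frac{\left(-24\right) 65}{6} = \left(- \frac{1}{6}\right) \left(-1560\right) = 260$)
$Q = 216$ ($Q = -8 + \left(-36 + 260\right) = -8 + 224 = 216$)
$\left(\frac{1}{Q}\right)^{2} = \left(\frac{1}{216}\right)^{2} = \frac{1}{46656}$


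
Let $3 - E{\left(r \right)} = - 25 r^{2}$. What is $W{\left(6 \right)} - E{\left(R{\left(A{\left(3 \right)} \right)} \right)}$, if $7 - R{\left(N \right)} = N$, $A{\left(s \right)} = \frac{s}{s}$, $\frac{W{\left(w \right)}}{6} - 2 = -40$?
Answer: $-1131$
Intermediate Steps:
$W{\left(w \right)} = -228$ ($W{\left(w \right)} = 12 + 6 \left(-40\right) = 12 - 240 = -228$)
$A{\left(s \right)} = 1$
$R{\left(N \right)} = 7 - N$
$E{\left(r \right)} = 3 + 25 r^{2}$ ($E{\left(r \right)} = 3 - - 25 r^{2} = 3 + 25 r^{2}$)
$W{\left(6 \right)} - E{\left(R{\left(A{\left(3 \right)} \right)} \right)} = -228 - \left(3 + 25 \left(7 - 1\right)^{2}\right) = -228 - \left(3 + 25 \cdot 6^{2}\right) = -228 - \left(3 + 25 \cdot 36\right) = -228 - \left(3 + 900\right) = -228 - 903 = -1131$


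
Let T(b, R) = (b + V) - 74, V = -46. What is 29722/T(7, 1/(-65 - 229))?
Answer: -29722/113 ≈ -263.03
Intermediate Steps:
T(b, R) = -120 + b (T(b, R) = (b - 46) - 74 = (-46 + b) - 74 = -120 + b)
29722/T(7, 1/(-65 - 229)) = 29722/(-120 + 7) = 29722/(-113) = 29722*(-1/113) = -29722/113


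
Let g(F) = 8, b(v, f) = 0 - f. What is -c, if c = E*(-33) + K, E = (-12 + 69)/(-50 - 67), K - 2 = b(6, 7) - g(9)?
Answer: -40/13 ≈ -3.0769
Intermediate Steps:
b(v, f) = -f
K = -13 (K = 2 + (-1*7 - 1*8) = 2 + (-7 - 8) = 2 - 15 = -13)
E = -19/39 (E = 57/(-117) = 57*(-1/117) = -19/39 ≈ -0.48718)
c = 40/13 (c = -19/39*(-33) - 13 = 209/13 - 13 = 40/13 ≈ 3.0769)
-c = -1*40/13 = -40/13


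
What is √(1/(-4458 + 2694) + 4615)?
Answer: √8140859/42 ≈ 67.934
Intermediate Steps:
√(1/(-4458 + 2694) + 4615) = √(1/(-1764) + 4615) = √(-1/1764 + 4615) = √(8140859/1764) = √8140859/42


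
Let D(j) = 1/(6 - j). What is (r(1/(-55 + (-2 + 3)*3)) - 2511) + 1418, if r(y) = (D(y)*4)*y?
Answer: -342113/313 ≈ -1093.0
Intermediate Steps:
r(y) = -4*y/(-6 + y) (r(y) = (-1/(-6 + y)*4)*y = (-4/(-6 + y))*y = -4*y/(-6 + y))
(r(1/(-55 + (-2 + 3)*3)) - 2511) + 1418 = (-4/((-55 + (-2 + 3)*3)*(-6 + 1/(-55 + (-2 + 3)*3))) - 2511) + 1418 = (-4/((-55 + 1*3)*(-6 + 1/(-55 + 1*3))) - 2511) + 1418 = (-4/((-55 + 3)*(-6 + 1/(-55 + 3))) - 2511) + 1418 = (-4/(-52*(-6 + 1/(-52))) - 2511) + 1418 = (-4*(-1/52)/(-6 - 1/52) - 2511) + 1418 = (-4*(-1/52)/(-313/52) - 2511) + 1418 = (-4*(-1/52)*(-52/313) - 2511) + 1418 = (-4/313 - 2511) + 1418 = -785947/313 + 1418 = -342113/313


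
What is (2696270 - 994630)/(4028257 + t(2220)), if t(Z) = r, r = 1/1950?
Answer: 3318198000/7855101151 ≈ 0.42243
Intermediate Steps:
r = 1/1950 ≈ 0.00051282
t(Z) = 1/1950
(2696270 - 994630)/(4028257 + t(2220)) = (2696270 - 994630)/(4028257 + 1/1950) = 1701640/(7855101151/1950) = 1701640*(1950/7855101151) = 3318198000/7855101151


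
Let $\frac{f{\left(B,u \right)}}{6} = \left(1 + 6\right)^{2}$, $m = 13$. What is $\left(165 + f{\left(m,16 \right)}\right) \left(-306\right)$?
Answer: $-140454$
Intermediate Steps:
$f{\left(B,u \right)} = 294$ ($f{\left(B,u \right)} = 6 \left(1 + 6\right)^{2} = 6 \cdot 7^{2} = 6 \cdot 49 = 294$)
$\left(165 + f{\left(m,16 \right)}\right) \left(-306\right) = \left(165 + 294\right) \left(-306\right) = 459 \left(-306\right) = -140454$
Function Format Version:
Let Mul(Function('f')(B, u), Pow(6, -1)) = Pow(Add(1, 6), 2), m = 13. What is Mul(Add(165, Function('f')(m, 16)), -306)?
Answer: -140454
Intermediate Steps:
Function('f')(B, u) = 294 (Function('f')(B, u) = Mul(6, Pow(Add(1, 6), 2)) = Mul(6, Pow(7, 2)) = Mul(6, 49) = 294)
Mul(Add(165, Function('f')(m, 16)), -306) = Mul(Add(165, 294), -306) = Mul(459, -306) = -140454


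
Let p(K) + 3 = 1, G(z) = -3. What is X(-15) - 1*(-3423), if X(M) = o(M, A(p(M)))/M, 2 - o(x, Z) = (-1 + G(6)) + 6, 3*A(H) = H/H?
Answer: 3423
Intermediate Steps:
p(K) = -2 (p(K) = -3 + 1 = -2)
A(H) = 1/3 (A(H) = (H/H)/3 = (1/3)*1 = 1/3)
o(x, Z) = 0 (o(x, Z) = 2 - ((-1 - 3) + 6) = 2 - (-4 + 6) = 2 - 1*2 = 2 - 2 = 0)
X(M) = 0 (X(M) = 0/M = 0)
X(-15) - 1*(-3423) = 0 - 1*(-3423) = 0 + 3423 = 3423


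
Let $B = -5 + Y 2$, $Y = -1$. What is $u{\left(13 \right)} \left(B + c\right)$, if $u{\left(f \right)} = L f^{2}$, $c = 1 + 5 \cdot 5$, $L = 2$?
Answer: $6422$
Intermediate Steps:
$c = 26$ ($c = 1 + 25 = 26$)
$B = -7$ ($B = -5 - 2 = -7$)
$u{\left(f \right)} = 2 f^{2}$
$u{\left(13 \right)} \left(B + c\right) = 2 \cdot 13^{2} \left(-7 + 26\right) = 2 \cdot 169 \cdot 19 = 338 \cdot 19 = 6422$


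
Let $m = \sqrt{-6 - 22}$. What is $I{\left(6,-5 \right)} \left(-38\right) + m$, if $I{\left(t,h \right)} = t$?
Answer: $-228 + 2 i \sqrt{7} \approx -228.0 + 5.2915 i$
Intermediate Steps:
$m = 2 i \sqrt{7}$ ($m = \sqrt{-28} = 2 i \sqrt{7} \approx 5.2915 i$)
$I{\left(6,-5 \right)} \left(-38\right) + m = 6 \left(-38\right) + 2 i \sqrt{7} = -228 + 2 i \sqrt{7}$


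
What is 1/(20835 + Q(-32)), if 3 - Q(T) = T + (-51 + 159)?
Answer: 1/20762 ≈ 4.8165e-5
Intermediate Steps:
Q(T) = -105 - T (Q(T) = 3 - (T + (-51 + 159)) = 3 - (T + 108) = 3 - (108 + T) = 3 + (-108 - T) = -105 - T)
1/(20835 + Q(-32)) = 1/(20835 + (-105 - 1*(-32))) = 1/(20835 + (-105 + 32)) = 1/(20835 - 73) = 1/20762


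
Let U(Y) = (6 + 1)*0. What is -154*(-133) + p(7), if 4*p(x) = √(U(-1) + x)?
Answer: 20482 + √7/4 ≈ 20483.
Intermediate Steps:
U(Y) = 0 (U(Y) = 7*0 = 0)
p(x) = √x/4 (p(x) = √(0 + x)/4 = √x/4)
-154*(-133) + p(7) = -154*(-133) + √7/4 = 20482 + √7/4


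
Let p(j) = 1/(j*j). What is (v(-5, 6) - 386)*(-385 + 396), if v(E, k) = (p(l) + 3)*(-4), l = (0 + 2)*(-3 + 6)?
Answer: -39413/9 ≈ -4379.2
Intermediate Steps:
l = 6 (l = 2*3 = 6)
p(j) = j⁻²
v(E, k) = -109/9 (v(E, k) = (6⁻² + 3)*(-4) = (1/36 + 3)*(-4) = (109/36)*(-4) = -109/9)
(v(-5, 6) - 386)*(-385 + 396) = (-109/9 - 386)*(-385 + 396) = -3583/9*11 = -39413/9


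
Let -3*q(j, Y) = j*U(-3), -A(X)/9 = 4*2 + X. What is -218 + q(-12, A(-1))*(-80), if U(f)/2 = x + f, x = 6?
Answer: -2138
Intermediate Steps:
U(f) = 12 + 2*f (U(f) = 2*(6 + f) = 12 + 2*f)
A(X) = -72 - 9*X (A(X) = -9*(4*2 + X) = -9*(8 + X) = -72 - 9*X)
q(j, Y) = -2*j (q(j, Y) = -j*(12 + 2*(-3))/3 = -j*(12 - 6)/3 = -j*6/3 = -2*j)
-218 + q(-12, A(-1))*(-80) = -218 - 2*(-12)*(-80) = -218 + 24*(-80) = -218 - 1920 = -2138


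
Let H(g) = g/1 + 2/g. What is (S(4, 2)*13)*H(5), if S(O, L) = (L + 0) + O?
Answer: 2106/5 ≈ 421.20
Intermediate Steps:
H(g) = g + 2/g (H(g) = g*1 + 2/g = g + 2/g)
S(O, L) = L + O
(S(4, 2)*13)*H(5) = ((2 + 4)*13)*(5 + 2/5) = (6*13)*(5 + 2*(⅕)) = 78*(5 + ⅖) = 78*(27/5) = 2106/5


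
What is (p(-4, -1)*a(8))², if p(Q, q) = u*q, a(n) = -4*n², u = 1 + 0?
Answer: 65536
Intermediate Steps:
u = 1
p(Q, q) = q (p(Q, q) = 1*q = q)
(p(-4, -1)*a(8))² = (-(-4)*8²)² = (-(-4)*64)² = (-1*(-256))² = 256² = 65536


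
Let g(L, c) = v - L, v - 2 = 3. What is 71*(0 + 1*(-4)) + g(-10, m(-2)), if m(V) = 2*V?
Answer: -269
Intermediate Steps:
v = 5 (v = 2 + 3 = 5)
g(L, c) = 5 - L
71*(0 + 1*(-4)) + g(-10, m(-2)) = 71*(0 + 1*(-4)) + (5 - 1*(-10)) = 71*(0 - 4) + (5 + 10) = 71*(-4) + 15 = -284 + 15 = -269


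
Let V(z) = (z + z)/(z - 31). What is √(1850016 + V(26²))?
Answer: 2*√192413444610/645 ≈ 1360.2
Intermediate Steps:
V(z) = 2*z/(-31 + z) (V(z) = (2*z)/(-31 + z) = 2*z/(-31 + z))
√(1850016 + V(26²)) = √(1850016 + 2*26²/(-31 + 26²)) = √(1850016 + 2*676/(-31 + 676)) = √(1850016 + 2*676/645) = √(1850016 + 2*676*(1/645)) = √(1850016 + 1352/645) = √(1193261672/645) = 2*√192413444610/645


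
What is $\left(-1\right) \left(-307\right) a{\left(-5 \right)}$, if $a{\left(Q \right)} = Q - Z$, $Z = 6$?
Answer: $-3377$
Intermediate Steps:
$a{\left(Q \right)} = -6 + Q$ ($a{\left(Q \right)} = Q - 6 = -6 + Q$)
$\left(-1\right) \left(-307\right) a{\left(-5 \right)} = \left(-1\right) \left(-307\right) \left(-6 - 5\right) = 307 \left(-11\right) = -3377$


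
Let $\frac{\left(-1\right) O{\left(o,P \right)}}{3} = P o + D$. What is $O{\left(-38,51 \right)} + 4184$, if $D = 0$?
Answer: $9998$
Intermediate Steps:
$O{\left(o,P \right)} = - 3 P o$ ($O{\left(o,P \right)} = - 3 \left(P o + 0\right) = - 3 P o$)
$O{\left(-38,51 \right)} + 4184 = \left(-3\right) 51 \left(-38\right) + 4184 = 5814 + 4184 = 9998$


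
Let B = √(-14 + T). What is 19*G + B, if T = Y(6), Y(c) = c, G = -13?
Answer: -247 + 2*I*√2 ≈ -247.0 + 2.8284*I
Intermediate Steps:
T = 6
B = 2*I*√2 (B = √(-14 + 6) = √(-8) = 2*I*√2 ≈ 2.8284*I)
19*G + B = 19*(-13) + 2*I*√2 = -247 + 2*I*√2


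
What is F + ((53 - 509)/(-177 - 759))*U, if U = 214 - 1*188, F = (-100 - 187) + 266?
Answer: -25/3 ≈ -8.3333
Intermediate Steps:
F = -21 (F = -287 + 266 = -21)
U = 26 (U = 214 - 188 = 26)
F + ((53 - 509)/(-177 - 759))*U = -21 + ((53 - 509)/(-177 - 759))*26 = -21 - 456/(-936)*26 = -21 - 456*(-1/936)*26 = -21 + (19/39)*26 = -21 + 38/3 = -25/3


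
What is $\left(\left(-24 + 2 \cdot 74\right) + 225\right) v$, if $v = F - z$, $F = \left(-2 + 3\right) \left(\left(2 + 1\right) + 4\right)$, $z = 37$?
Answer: $-10470$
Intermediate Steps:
$F = 7$ ($F = 1 \left(3 + 4\right) = 1 \cdot 7 = 7$)
$v = -30$ ($v = 7 - 37 = -30$)
$\left(\left(-24 + 2 \cdot 74\right) + 225\right) v = \left(\left(-24 + 2 \cdot 74\right) + 225\right) \left(-30\right) = \left(\left(-24 + 148\right) + 225\right) \left(-30\right) = \left(124 + 225\right) \left(-30\right) = 349 \left(-30\right) = -10470$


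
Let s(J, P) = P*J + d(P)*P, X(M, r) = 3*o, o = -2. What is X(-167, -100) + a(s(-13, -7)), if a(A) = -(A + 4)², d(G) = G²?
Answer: -61510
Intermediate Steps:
X(M, r) = -6 (X(M, r) = 3*(-2) = -6)
s(J, P) = P³ + J*P (s(J, P) = P*J + P²*P = J*P + P³ = P³ + J*P)
a(A) = -(4 + A)²
X(-167, -100) + a(s(-13, -7)) = -6 - (4 - 7*(-13 + (-7)²))² = -6 - (4 - 7*(-13 + 49))² = -6 - (4 - 7*36)² = -6 - (4 - 252)² = -6 - 1*(-248)² = -6 - 1*61504 = -6 - 61504 = -61510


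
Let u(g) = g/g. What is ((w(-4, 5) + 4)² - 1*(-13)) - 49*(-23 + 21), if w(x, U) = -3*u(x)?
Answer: 112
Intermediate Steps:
u(g) = 1
w(x, U) = -3 (w(x, U) = -3*1 = -3)
((w(-4, 5) + 4)² - 1*(-13)) - 49*(-23 + 21) = ((-3 + 4)² - 1*(-13)) - 49*(-23 + 21) = (1² + 13) - 49*(-2) = (1 + 13) + 98 = 14 + 98 = 112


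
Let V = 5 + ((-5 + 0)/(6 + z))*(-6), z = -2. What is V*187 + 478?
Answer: 5631/2 ≈ 2815.5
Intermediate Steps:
V = 25/2 (V = 5 + ((-5 + 0)/(6 - 2))*(-6) = 5 - 5/4*(-6) = 5 + 15/2 = 25/2 ≈ 12.500)
V*187 + 478 = (25/2)*187 + 478 = 4675/2 + 478 = 5631/2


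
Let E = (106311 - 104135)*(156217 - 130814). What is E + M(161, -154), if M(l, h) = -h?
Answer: 55277082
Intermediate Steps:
E = 55276928 (E = 2176*25403 = 55276928)
E + M(161, -154) = 55276928 - 1*(-154) = 55276928 + 154 = 55277082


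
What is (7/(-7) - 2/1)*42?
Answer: -126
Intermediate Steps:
(7/(-7) - 2/1)*42 = (7*(-1/7) - 2*1)*42 = (-1 - 2)*42 = -3*42 = -126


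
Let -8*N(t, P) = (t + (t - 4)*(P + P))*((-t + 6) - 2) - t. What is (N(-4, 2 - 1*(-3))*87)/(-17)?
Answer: -14529/34 ≈ -427.32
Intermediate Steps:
N(t, P) = t/8 - (4 - t)*(t + 2*P*(-4 + t))/8 (N(t, P) = -((t + (t - 4)*(P + P))*((-t + 6) - 2) - t)/8 = -((t + (-4 + t)*(2*P))*((6 - t) - 2) - t)/8 = -((t + 2*P*(-4 + t))*(4 - t) - t)/8 = -((4 - t)*(t + 2*P*(-4 + t)) - t)/8 = -(-t + (4 - t)*(t + 2*P*(-4 + t)))/8 = t/8 - (4 - t)*(t + 2*P*(-4 + t))/8)
(N(-4, 2 - 1*(-3))*87)/(-17) = ((4*(2 - 1*(-3)) - 3/8*(-4) + (⅛)*(-4)² - 2*(2 - 1*(-3))*(-4) + (¼)*(2 - 1*(-3))*(-4)²)*87)/(-17) = ((4*(2 + 3) + 3/2 + (⅛)*16 - 2*(2 + 3)*(-4) + (¼)*(2 + 3)*16)*87)*(-1/17) = ((4*5 + 3/2 + 2 - 2*5*(-4) + (¼)*5*16)*87)*(-1/17) = ((20 + 3/2 + 2 + 40 + 20)*87)*(-1/17) = ((167/2)*87)*(-1/17) = (14529/2)*(-1/17) = -14529/34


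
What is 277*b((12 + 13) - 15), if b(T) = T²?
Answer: 27700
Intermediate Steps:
277*b((12 + 13) - 15) = 277*((12 + 13) - 15)² = 277*(25 - 15)² = 277*10² = 277*100 = 27700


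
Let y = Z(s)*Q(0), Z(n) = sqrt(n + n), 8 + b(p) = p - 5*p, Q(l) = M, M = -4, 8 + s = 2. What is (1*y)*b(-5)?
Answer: -96*I*sqrt(3) ≈ -166.28*I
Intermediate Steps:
s = -6 (s = -8 + 2 = -6)
Q(l) = -4
b(p) = -8 - 4*p (b(p) = -8 + (p - 5*p) = -8 - 4*p)
Z(n) = sqrt(2)*sqrt(n) (Z(n) = sqrt(2*n) = sqrt(2)*sqrt(n))
y = -8*I*sqrt(3) (y = (sqrt(2)*sqrt(-6))*(-4) = (sqrt(2)*(I*sqrt(6)))*(-4) = (2*I*sqrt(3))*(-4) = -8*I*sqrt(3) ≈ -13.856*I)
(1*y)*b(-5) = (1*(-8*I*sqrt(3)))*(-8 - 4*(-5)) = (-8*I*sqrt(3))*(-8 + 20) = -8*I*sqrt(3)*12 = -96*I*sqrt(3)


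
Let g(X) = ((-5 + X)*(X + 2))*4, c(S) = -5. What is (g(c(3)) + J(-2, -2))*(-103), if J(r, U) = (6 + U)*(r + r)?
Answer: -10712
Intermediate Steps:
J(r, U) = 2*r*(6 + U) (J(r, U) = (6 + U)*(2*r) = 2*r*(6 + U))
g(X) = 4*(-5 + X)*(2 + X) (g(X) = ((-5 + X)*(2 + X))*4 = 4*(-5 + X)*(2 + X))
(g(c(3)) + J(-2, -2))*(-103) = ((-40 - 12*(-5) + 4*(-5)**2) + 2*(-2)*(6 - 2))*(-103) = ((-40 + 60 + 4*25) + 2*(-2)*4)*(-103) = ((-40 + 60 + 100) - 16)*(-103) = (120 - 16)*(-103) = 104*(-103) = -10712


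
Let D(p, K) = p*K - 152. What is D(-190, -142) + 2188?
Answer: 29016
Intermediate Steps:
D(p, K) = -152 + K*p (D(p, K) = K*p - 152 = -152 + K*p)
D(-190, -142) + 2188 = (-152 - 142*(-190)) + 2188 = (-152 + 26980) + 2188 = 26828 + 2188 = 29016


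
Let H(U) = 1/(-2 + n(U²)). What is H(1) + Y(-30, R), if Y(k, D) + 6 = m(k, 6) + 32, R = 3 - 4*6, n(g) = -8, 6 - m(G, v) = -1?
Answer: 329/10 ≈ 32.900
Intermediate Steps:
m(G, v) = 7 (m(G, v) = 6 - 1*(-1) = 6 + 1 = 7)
H(U) = -⅒ (H(U) = 1/(-2 - 8) = 1/(-10) = -⅒)
R = -21 (R = 3 - 24 = -21)
Y(k, D) = 33 (Y(k, D) = -6 + (7 + 32) = -6 + 39 = 33)
H(1) + Y(-30, R) = -⅒ + 33 = 329/10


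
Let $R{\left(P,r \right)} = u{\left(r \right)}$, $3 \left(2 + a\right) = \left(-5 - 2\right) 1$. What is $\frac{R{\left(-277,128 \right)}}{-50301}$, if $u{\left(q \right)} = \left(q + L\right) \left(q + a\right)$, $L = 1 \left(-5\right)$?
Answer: $- \frac{15211}{50301} \approx -0.3024$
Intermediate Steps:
$L = -5$
$a = - \frac{13}{3}$ ($a = -2 + \frac{\left(-5 - 2\right) 1}{3} = -2 + \frac{\left(-7\right) 1}{3} = -2 + \frac{1}{3} \left(-7\right) = -2 - \frac{7}{3} = - \frac{13}{3} \approx -4.3333$)
$u{\left(q \right)} = \left(-5 + q\right) \left(- \frac{13}{3} + q\right)$ ($u{\left(q \right)} = \left(q - 5\right) \left(q - \frac{13}{3}\right) = \left(-5 + q\right) \left(- \frac{13}{3} + q\right)$)
$R{\left(P,r \right)} = \frac{65}{3} + r^{2} - \frac{28 r}{3}$
$\frac{R{\left(-277,128 \right)}}{-50301} = \frac{\frac{65}{3} + 128^{2} - \frac{3584}{3}}{-50301} = \left(\frac{65}{3} + 16384 - \frac{3584}{3}\right) \left(- \frac{1}{50301}\right) = 15211 \left(- \frac{1}{50301}\right) = - \frac{15211}{50301}$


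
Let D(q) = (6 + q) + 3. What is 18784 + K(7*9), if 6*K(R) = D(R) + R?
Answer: 37613/2 ≈ 18807.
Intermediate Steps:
D(q) = 9 + q
K(R) = 3/2 + R/3 (K(R) = ((9 + R) + R)/6 = (9 + 2*R)/6 = 3/2 + R/3)
18784 + K(7*9) = 18784 + (3/2 + (7*9)/3) = 18784 + (3/2 + (1/3)*63) = 18784 + (3/2 + 21) = 18784 + 45/2 = 37613/2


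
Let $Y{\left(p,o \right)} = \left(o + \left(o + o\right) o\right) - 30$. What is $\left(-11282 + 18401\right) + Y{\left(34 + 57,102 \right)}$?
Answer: $27999$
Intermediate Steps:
$Y{\left(p,o \right)} = -30 + o + 2 o^{2}$ ($Y{\left(p,o \right)} = \left(o + 2 o o\right) - 30 = \left(o + 2 o^{2}\right) - 30 = -30 + o + 2 o^{2}$)
$\left(-11282 + 18401\right) + Y{\left(34 + 57,102 \right)} = \left(-11282 + 18401\right) + \left(-30 + 102 + 2 \cdot 102^{2}\right) = 7119 + \left(-30 + 102 + 2 \cdot 10404\right) = 7119 + \left(-30 + 102 + 20808\right) = 7119 + 20880 = 27999$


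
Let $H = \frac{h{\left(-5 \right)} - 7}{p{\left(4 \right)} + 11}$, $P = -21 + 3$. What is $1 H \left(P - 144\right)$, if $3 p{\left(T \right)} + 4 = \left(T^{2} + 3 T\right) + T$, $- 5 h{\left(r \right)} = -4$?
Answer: $\frac{15066}{305} \approx 49.397$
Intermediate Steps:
$h{\left(r \right)} = \frac{4}{5}$ ($h{\left(r \right)} = \left(- \frac{1}{5}\right) \left(-4\right) = \frac{4}{5}$)
$p{\left(T \right)} = - \frac{4}{3} + \frac{T^{2}}{3} + \frac{4 T}{3}$ ($p{\left(T \right)} = - \frac{4}{3} + \frac{\left(T^{2} + 3 T\right) + T}{3} = - \frac{4}{3} + \frac{T^{2} + 4 T}{3} = - \frac{4}{3} + \left(\frac{T^{2}}{3} + \frac{4 T}{3}\right) = - \frac{4}{3} + \frac{T^{2}}{3} + \frac{4 T}{3}$)
$P = -18$
$H = - \frac{93}{305}$ ($H = \frac{\frac{4}{5} - 7}{\left(- \frac{4}{3} + \frac{4^{2}}{3} + \frac{4}{3} \cdot 4\right) + 11} = - \frac{31}{5 \left(\left(- \frac{4}{3} + \frac{1}{3} \cdot 16 + \frac{16}{3}\right) + 11\right)} = - \frac{31}{5 \left(\left(- \frac{4}{3} + \frac{16}{3} + \frac{16}{3}\right) + 11\right)} = - \frac{31}{5 \left(\frac{28}{3} + 11\right)} = - \frac{31}{5 \cdot \frac{61}{3}} = \left(- \frac{31}{5}\right) \frac{3}{61} = - \frac{93}{305} \approx -0.30492$)
$1 H \left(P - 144\right) = 1 \left(- \frac{93}{305}\right) \left(-18 - 144\right) = \left(- \frac{93}{305}\right) \left(-162\right) = \frac{15066}{305}$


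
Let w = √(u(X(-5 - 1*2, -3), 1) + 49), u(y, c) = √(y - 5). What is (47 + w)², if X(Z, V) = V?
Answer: (47 + √(49 + 2*I*√2))² ≈ 2916.3 + 21.81*I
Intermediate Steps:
u(y, c) = √(-5 + y)
w = √(49 + 2*I*√2) (w = √(√(-5 - 3) + 49) = √(√(-8) + 49) = √(2*I*√2 + 49) = √(49 + 2*I*√2) ≈ 7.0029 + 0.20195*I)
(47 + w)² = (47 + √(49 + 2*I*√2))²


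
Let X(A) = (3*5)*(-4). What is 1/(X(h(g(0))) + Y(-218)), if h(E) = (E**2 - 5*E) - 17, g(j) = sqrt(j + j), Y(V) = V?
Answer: -1/278 ≈ -0.0035971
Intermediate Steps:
g(j) = sqrt(2)*sqrt(j) (g(j) = sqrt(2*j) = sqrt(2)*sqrt(j))
h(E) = -17 + E**2 - 5*E
X(A) = -60 (X(A) = 15*(-4) = -60)
1/(X(h(g(0))) + Y(-218)) = 1/(-60 - 218) = 1/(-278) = -1/278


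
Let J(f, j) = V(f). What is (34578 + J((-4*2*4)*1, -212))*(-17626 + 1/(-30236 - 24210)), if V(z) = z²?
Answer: -2440428595971/3889 ≈ -6.2752e+8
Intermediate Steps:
J(f, j) = f²
(34578 + J((-4*2*4)*1, -212))*(-17626 + 1/(-30236 - 24210)) = (34578 + ((-4*2*4)*1)²)*(-17626 + 1/(-30236 - 24210)) = (34578 + (-8*4*1)²)*(-17626 + 1/(-54446)) = (34578 + (-32*1)²)*(-17626 - 1/54446) = (34578 + (-32)²)*(-959665197/54446) = (34578 + 1024)*(-959665197/54446) = 35602*(-959665197/54446) = -2440428595971/3889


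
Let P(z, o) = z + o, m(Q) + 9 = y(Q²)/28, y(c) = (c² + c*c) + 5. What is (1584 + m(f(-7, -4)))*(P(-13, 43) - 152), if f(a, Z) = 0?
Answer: -2690405/14 ≈ -1.9217e+5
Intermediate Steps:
y(c) = 5 + 2*c² (y(c) = (c² + c²) + 5 = 2*c² + 5 = 5 + 2*c²)
m(Q) = -247/28 + Q⁴/14 (m(Q) = -9 + (5 + 2*(Q²)²)/28 = -9 + (5 + 2*Q⁴)*(1/28) = -9 + (5/28 + Q⁴/14) = -247/28 + Q⁴/14)
P(z, o) = o + z
(1584 + m(f(-7, -4)))*(P(-13, 43) - 152) = (1584 + (-247/28 + (1/14)*0⁴))*((43 - 13) - 152) = (1584 + (-247/28 + (1/14)*0))*(30 - 152) = (1584 + (-247/28 + 0))*(-122) = (1584 - 247/28)*(-122) = (44105/28)*(-122) = -2690405/14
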